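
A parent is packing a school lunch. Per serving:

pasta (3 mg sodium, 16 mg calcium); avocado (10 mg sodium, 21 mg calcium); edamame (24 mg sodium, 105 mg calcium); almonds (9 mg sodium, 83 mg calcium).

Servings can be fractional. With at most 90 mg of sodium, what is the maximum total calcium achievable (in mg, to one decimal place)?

830.0 mg

Calcium per mg sodium: almonds 9.222, pasta 5.333, edamame 4.375, avocado 2.1.
With no serving limits, spend the whole sodium allowance on almonds: 90 mg / 9 mg × 83 mg = 830.0 mg.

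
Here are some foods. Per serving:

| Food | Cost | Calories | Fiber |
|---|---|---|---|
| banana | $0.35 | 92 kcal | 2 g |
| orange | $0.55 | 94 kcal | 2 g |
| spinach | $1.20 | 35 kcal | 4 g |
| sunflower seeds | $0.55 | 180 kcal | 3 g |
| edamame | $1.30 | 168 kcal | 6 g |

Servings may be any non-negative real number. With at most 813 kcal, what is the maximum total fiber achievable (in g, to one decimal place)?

92.9 g

Fiber per kcal: spinach 0.1143, edamame 0.03571, banana 0.02174, orange 0.02128, sunflower seeds 0.01667.
With no serving limits, spend the whole calories allowance on spinach: 813 kcal / 35 kcal × 4 g = 92.9 g.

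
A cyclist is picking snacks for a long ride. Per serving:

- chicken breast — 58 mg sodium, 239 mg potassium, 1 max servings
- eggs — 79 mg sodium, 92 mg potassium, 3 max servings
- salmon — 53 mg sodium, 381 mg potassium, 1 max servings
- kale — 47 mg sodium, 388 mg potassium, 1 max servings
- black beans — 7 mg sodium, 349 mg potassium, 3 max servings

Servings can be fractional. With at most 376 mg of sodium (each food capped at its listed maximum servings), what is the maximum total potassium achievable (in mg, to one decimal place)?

Potassium per mg sodium: black beans 49.86, kale 8.255, salmon 7.189, chicken breast 4.121, eggs 1.165.
Take 3 servings of black beans: uses 21 mg sodium, +1047.0 mg potassium (running total 1047.0 mg).
Take 1 serving of kale: uses 47 mg sodium, +388.0 mg potassium (running total 1435.0 mg).
Take 1 serving of salmon: uses 53 mg sodium, +381.0 mg potassium (running total 1816.0 mg).
Take 1 serving of chicken breast: uses 58 mg sodium, +239.0 mg potassium (running total 2055.0 mg).
Take 2.494 servings of eggs: uses 197 mg sodium, +229.4 mg potassium (running total 2284.4 mg).
Filling greedily by potassium-per-mg sodium is optimal for one linear limit, giving 2284.4 mg.

2284.4 mg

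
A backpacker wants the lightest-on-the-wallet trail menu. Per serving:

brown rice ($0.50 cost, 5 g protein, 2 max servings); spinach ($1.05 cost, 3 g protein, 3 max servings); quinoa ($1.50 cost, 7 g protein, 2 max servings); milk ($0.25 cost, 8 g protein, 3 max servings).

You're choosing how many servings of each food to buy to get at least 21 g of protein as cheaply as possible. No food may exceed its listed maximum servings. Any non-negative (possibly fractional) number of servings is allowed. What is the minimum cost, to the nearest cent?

$0.66

Cost per g of protein: milk $0.0312, brown rice $0.1000, quinoa $0.2143, spinach $0.3500.
Take 2.625 servings of milk: +21.0 g protein for $0.66 (total $0.66, still need 0.0 g).
Filling from the cheapest source first is optimal under one linear minimum: $0.66.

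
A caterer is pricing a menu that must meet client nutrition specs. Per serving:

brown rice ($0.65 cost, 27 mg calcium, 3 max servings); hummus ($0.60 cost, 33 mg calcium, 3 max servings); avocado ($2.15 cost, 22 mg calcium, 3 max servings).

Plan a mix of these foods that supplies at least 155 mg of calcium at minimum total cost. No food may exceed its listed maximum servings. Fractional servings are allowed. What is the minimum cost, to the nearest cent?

$3.15

Cost per mg of calcium: hummus $0.0182, brown rice $0.0241, avocado $0.0977.
Take 3 servings of hummus: +99.0 mg calcium for $1.80 (total $1.80, still need 56.0 mg).
Take 2.074 servings of brown rice: +56.0 mg calcium for $1.35 (total $3.15, still need 0.0 mg).
Greedy by cheapest-per-mg is optimal for a single linear constraint, so the minimum cost is $3.15.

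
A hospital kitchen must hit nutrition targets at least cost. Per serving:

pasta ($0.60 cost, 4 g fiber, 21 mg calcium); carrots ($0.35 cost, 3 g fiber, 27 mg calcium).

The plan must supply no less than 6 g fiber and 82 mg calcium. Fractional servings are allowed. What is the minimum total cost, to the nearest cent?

A basic optimal solution has at most two foods positive. Try each food alone and each pair with both targets met exactly.
pasta only: max(6/4, 82/21) = 3.905 servings → $2.34.
carrots only: max(6/3, 82/27) = 3.037 servings → $1.06.
pasta + carrots: the both-tight solution has a negative serving — not a feasible corner.
The minimum over all feasible corners is $1.06.

$1.06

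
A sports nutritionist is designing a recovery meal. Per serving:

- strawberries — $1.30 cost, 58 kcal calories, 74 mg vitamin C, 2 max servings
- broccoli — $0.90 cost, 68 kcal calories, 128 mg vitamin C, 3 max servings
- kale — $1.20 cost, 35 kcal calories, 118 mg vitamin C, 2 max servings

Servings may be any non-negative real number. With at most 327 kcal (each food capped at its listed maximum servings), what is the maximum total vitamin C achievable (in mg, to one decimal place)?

Vitamin C per kcal: kale 3.371, broccoli 1.882, strawberries 1.276.
Take 2 servings of kale: uses 70 kcal, +236.0 mg vitamin C (running total 236.0 mg).
Take 3 servings of broccoli: uses 204 kcal, +384.0 mg vitamin C (running total 620.0 mg).
Take 0.9138 servings of strawberries: uses 53 kcal, +67.6 mg vitamin C (running total 687.6 mg).
Greedy by best ratio exhausts the calories allowance optimally: 687.6 mg.

687.6 mg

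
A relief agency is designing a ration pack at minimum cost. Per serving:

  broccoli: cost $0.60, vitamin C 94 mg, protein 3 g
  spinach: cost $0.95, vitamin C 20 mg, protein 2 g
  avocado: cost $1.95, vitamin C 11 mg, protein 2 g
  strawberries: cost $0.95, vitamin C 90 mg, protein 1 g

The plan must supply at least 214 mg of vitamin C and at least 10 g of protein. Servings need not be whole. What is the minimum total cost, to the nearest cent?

$2.00

For a min-cost LP with two ≥-constraints, a basic feasible solution has at most two positive variables.
broccoli only: max(214/94, 10/3) = 3.333 servings → $2.00.
spinach only: max(214/20, 10/2) = 10.7 servings → $10.16.
avocado only: max(214/11, 10/2) = 19.45 servings → $37.94.
strawberries only: max(214/90, 10/1) = 10 servings → $9.50.
broccoli + spinach with both tight: 1.781 servings and 2.328 servings → $3.28.
broccoli + avocado with both tight: 2.052 servings and 1.923 servings → $4.98.
broccoli + strawberries: the both-tight solution has a negative serving — not a feasible corner.
spinach + avocado: intersection lies outside the first quadrant.
spinach + strawberries with both tight: 4.287 servings and 1.425 servings → $5.43.
avocado + strawberries with both tight: 4.059 servings and 1.882 servings → $9.70.
Cheapest feasible corner: $2.00.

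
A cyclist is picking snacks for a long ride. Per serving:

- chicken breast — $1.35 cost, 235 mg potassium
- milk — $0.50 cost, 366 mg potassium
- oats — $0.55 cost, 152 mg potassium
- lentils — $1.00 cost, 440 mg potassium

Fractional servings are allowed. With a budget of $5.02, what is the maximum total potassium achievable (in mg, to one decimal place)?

Potassium per dollar: milk 732, lentils 440, oats 276.4, chicken breast 174.1.
With no serving limits, spend the whole cost allowance on milk: $5.02 / $0.50 × 366 mg = 3674.6 mg.

3674.6 mg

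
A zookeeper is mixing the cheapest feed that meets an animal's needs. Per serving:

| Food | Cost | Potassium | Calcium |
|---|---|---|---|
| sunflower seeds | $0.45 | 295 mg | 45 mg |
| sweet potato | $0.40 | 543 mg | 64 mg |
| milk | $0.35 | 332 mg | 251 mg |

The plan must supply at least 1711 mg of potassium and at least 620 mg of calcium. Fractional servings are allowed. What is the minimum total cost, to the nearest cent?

$1.47

Two binding constraints pin down two serving amounts, so the optimal mix uses at most two foods. The candidates are each food alone (scaled to the tighter of potassium/calcium) and each pair with both constraints tight.
sunflower seeds only: max(1711/295, 620/45) = 13.78 servings → $6.20.
sweet potato only: max(1711/543, 620/64) = 9.688 servings → $3.88.
milk only: max(1711/332, 620/251) = 5.154 servings → $1.80.
sunflower seeds + sweet potato: intersection lies outside the first quadrant.
sunflower seeds + milk with both tight: 3.783 servings and 1.792 servings → $2.33.
sweet potato + milk with both tight: 1.944 servings and 1.974 servings → $1.47.
Cheapest feasible corner: $1.47.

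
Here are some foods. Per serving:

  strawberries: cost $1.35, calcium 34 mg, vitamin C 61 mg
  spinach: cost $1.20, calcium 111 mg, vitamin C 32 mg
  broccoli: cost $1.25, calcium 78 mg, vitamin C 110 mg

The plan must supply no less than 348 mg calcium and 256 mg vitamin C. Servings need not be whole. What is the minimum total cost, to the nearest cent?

$4.49

For a min-cost LP with two ≥-constraints, a basic feasible solution has at most two positive variables.
strawberries only: max(348/34, 256/61) = 10.24 servings → $13.82.
spinach only: max(348/111, 256/32) = 8 servings → $9.60.
broccoli only: max(348/78, 256/110) = 4.462 servings → $5.58.
strawberries + spinach with both tight: 3.041 servings and 2.204 servings → $6.75.
strawberries + broccoli: the both-tight solution has a negative serving — not a feasible corner.
spinach + broccoli with both tight: 1.885 servings and 1.779 servings → $4.49.
The minimum over all feasible corners is $4.49.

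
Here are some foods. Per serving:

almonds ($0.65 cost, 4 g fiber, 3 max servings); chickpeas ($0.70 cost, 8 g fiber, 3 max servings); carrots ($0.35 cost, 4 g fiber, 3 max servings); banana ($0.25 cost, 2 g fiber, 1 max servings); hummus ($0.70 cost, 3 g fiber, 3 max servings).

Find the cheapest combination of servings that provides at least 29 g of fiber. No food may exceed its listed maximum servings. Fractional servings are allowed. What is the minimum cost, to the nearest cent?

$2.54

Cost per g of fiber: chickpeas $0.0875, carrots $0.0875, banana $0.1250, almonds $0.1625, hummus $0.2333.
Take 3 servings of chickpeas: +24.0 g fiber for $2.10 (total $2.10, still need 5.0 g).
Take 1.25 servings of carrots: +5.0 g fiber for $0.44 (total $2.54, still need 0.0 g).
Filling from the cheapest source first is optimal under one linear minimum: $2.54.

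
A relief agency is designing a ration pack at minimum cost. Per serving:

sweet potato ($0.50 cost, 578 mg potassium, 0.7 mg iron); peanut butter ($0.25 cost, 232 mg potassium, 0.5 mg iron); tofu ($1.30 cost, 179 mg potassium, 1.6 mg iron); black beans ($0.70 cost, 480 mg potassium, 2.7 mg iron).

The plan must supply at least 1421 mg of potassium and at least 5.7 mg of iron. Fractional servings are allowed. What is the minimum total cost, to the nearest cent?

The cheapest plan sits at a corner of the feasible region — with two constraints it uses at most two foods.
sweet potato only: max(1421/578, 5.7/0.7) = 8.143 servings → $4.07.
peanut butter only: max(1421/232, 5.7/0.5) = 11.4 servings → $2.85.
tofu only: max(1421/179, 5.7/1.6) = 7.939 servings → $10.32.
black beans only: max(1421/480, 5.7/2.7) = 2.96 servings → $2.07.
sweet potato + peanut butter: intersection lies outside the first quadrant.
sweet potato + tofu with both tight: 1.568 servings and 2.877 servings → $4.52.
sweet potato + black beans with both tight: 0.8988 servings and 1.878 servings → $1.76.
peanut butter + tofu with both tight: 4.449 servings and 2.172 servings → $3.94.
peanut butter + black beans with both tight: 2.849 servings and 1.584 servings → $1.82.
tofu + black beans: intersection lies outside the first quadrant.
So the least-cost plan costs $1.76.

$1.76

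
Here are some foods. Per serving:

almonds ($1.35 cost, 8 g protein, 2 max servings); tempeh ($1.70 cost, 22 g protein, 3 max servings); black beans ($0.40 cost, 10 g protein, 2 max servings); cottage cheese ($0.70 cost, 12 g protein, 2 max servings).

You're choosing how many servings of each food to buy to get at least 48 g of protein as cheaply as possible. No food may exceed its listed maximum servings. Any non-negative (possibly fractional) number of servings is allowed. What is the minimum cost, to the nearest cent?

$2.51

Cost per g of protein: black beans $0.0400, cottage cheese $0.0583, tempeh $0.0773, almonds $0.1688.
Take 2 servings of black beans: +20.0 g protein for $0.80 (total $0.80, still need 28.0 g).
Take 2 servings of cottage cheese: +24.0 g protein for $1.40 (total $2.20, still need 4.0 g).
Take 0.1818 servings of tempeh: +4.0 g protein for $0.31 (total $2.51, still need 0.0 g).
Filling from the cheapest source first is optimal under one linear minimum: $2.51.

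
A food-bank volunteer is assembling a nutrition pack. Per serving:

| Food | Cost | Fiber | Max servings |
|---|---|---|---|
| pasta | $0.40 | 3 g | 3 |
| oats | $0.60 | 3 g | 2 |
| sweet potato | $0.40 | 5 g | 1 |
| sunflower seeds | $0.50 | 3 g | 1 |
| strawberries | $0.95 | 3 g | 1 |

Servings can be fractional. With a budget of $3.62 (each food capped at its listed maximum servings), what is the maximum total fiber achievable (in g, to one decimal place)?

Fiber per dollar: sweet potato 12.5, pasta 7.5, sunflower seeds 6, oats 5, strawberries 3.158.
Take 1 serving of sweet potato: spends $0.40, +5.0 g fiber (running total 5.0 g).
Take 3 servings of pasta: spends $1.20, +9.0 g fiber (running total 14.0 g).
Take 1 serving of sunflower seeds: spends $0.50, +3.0 g fiber (running total 17.0 g).
Take 2 servings of oats: spends $1.20, +6.0 g fiber (running total 23.0 g).
Take 0.3368 servings of strawberries: spends $0.32, +1.0 g fiber (running total 24.0 g).
Filling greedily by fiber-per-dollar is optimal for one linear limit, giving 24.0 g.

24.0 g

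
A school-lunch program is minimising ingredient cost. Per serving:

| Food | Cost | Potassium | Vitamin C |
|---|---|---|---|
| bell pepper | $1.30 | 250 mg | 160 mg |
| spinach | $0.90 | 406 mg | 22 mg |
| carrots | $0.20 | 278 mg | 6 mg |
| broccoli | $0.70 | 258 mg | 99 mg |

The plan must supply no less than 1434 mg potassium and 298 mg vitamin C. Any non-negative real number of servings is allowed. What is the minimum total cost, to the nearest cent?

$2.50

With two linear requirements the optimum uses one or two foods; enumerate the corners.
bell pepper only: max(1434/250, 298/160) = 5.736 servings → $7.46.
spinach only: max(1434/406, 298/22) = 13.55 servings → $12.19.
carrots only: max(1434/278, 298/6) = 49.67 servings → $9.93.
broccoli only: max(1434/258, 298/99) = 5.558 servings → $3.89.
bell pepper + spinach with both tight: 1.504 servings and 2.606 servings → $4.30.
bell pepper + carrots with both tight: 1.727 servings and 3.605 servings → $2.97.
bell pepper + broccoli: intersection lies outside the first quadrant.
spinach + carrots: the both-tight solution has a negative serving — not a feasible corner.
spinach + broccoli with both tight: 1.885 servings and 2.591 servings → $3.51.
carrots + broccoli with both tight: 2.506 servings and 2.858 servings → $2.50.
So the least-cost plan costs $2.50.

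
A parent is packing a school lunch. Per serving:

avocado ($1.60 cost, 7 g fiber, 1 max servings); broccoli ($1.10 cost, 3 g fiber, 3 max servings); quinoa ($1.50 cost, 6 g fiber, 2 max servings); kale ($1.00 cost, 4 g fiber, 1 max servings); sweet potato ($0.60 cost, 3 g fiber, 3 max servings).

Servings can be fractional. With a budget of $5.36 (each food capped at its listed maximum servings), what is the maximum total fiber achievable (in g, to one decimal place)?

Fiber per dollar: sweet potato 5, avocado 4.375, quinoa 4, kale 4, broccoli 2.727.
Take 3 servings of sweet potato: spends $1.80, +9.0 g fiber (running total 9.0 g).
Take 1 serving of avocado: spends $1.60, +7.0 g fiber (running total 16.0 g).
Take 1.307 servings of quinoa: spends $1.96, +7.8 g fiber (running total 23.8 g).
Greedy by best ratio exhausts the cost allowance optimally: 23.8 g.

23.8 g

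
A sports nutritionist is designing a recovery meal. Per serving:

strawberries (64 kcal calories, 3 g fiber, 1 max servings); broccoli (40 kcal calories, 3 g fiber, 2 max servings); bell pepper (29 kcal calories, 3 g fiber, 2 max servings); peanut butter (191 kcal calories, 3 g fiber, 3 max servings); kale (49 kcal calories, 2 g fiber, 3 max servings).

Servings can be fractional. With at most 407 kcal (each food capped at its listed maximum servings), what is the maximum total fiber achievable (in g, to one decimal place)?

Fiber per kcal: bell pepper 0.1034, broccoli 0.075, strawberries 0.04688, kale 0.04082, peanut butter 0.01571.
Take 2 servings of bell pepper: uses 58 kcal, +6.0 g fiber (running total 6.0 g).
Take 2 servings of broccoli: uses 80 kcal, +6.0 g fiber (running total 12.0 g).
Take 1 serving of strawberries: uses 64 kcal, +3.0 g fiber (running total 15.0 g).
Take 3 servings of kale: uses 147 kcal, +6.0 g fiber (running total 21.0 g).
Take 0.3037 servings of peanut butter: uses 58 kcal, +0.9 g fiber (running total 21.9 g).
Greedy by best ratio exhausts the calories allowance optimally: 21.9 g.

21.9 g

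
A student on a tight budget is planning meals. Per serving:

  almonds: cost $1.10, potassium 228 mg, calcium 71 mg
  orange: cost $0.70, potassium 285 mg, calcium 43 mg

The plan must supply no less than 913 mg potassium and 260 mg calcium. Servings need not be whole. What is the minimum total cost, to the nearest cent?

$4.05

Minimising a linear cost over {potassium ≥ 913, calcium ≥ 260, servings ≥ 0} — the optimum is at a vertex, using one or two foods.
almonds only: max(913/228, 260/71) = 4.004 servings → $4.40.
orange only: max(913/285, 260/43) = 6.047 servings → $4.23.
almonds + orange with both tight: 3.34 servings and 0.5314 servings → $4.05.
So the least-cost plan costs $4.05.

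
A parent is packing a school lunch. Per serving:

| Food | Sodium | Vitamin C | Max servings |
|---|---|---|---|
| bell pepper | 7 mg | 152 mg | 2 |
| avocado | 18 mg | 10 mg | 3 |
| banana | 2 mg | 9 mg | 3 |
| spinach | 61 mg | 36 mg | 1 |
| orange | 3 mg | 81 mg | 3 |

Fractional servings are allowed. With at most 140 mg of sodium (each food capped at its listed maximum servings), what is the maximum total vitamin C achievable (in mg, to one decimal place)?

Vitamin C per mg sodium: orange 27, bell pepper 21.71, banana 4.5, spinach 0.5902, avocado 0.5556.
Take 3 servings of orange: uses 9 mg sodium, +243.0 mg vitamin C (running total 243.0 mg).
Take 2 servings of bell pepper: uses 14 mg sodium, +304.0 mg vitamin C (running total 547.0 mg).
Take 3 servings of banana: uses 6 mg sodium, +27.0 mg vitamin C (running total 574.0 mg).
Take 1 serving of spinach: uses 61 mg sodium, +36.0 mg vitamin C (running total 610.0 mg).
Take 2.778 servings of avocado: uses 50 mg sodium, +27.8 mg vitamin C (running total 637.8 mg).
Filling greedily by vitamin C-per-mg sodium is optimal for one linear limit, giving 637.8 mg.

637.8 mg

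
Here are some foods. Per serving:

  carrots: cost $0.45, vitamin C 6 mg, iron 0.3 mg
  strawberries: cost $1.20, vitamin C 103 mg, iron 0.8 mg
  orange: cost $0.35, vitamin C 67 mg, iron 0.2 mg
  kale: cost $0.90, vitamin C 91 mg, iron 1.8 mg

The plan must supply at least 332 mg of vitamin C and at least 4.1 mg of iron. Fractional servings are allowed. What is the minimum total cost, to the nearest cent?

$2.60

Compare the cost at each extreme point of the feasible region.
carrots only: max(332/6, 4.1/0.3) = 55.33 servings → $24.90.
strawberries only: max(332/103, 4.1/0.8) = 5.125 servings → $6.15.
orange only: max(332/67, 4.1/0.2) = 20.5 servings → $7.17.
kale only: max(332/91, 4.1/1.8) = 3.648 servings → $3.28.
carrots + strawberries with both tight: 6.004 servings and 2.874 servings → $6.15.
carrots + orange with both tight: 11.02 servings and 3.968 servings → $6.35.
carrots + kale: intersection lies outside the first quadrant.
strawberries + orange: intersection lies outside the first quadrant.
strawberries + kale with both tight: 1.994 servings and 1.392 servings → $3.65.
orange + kale with both tight: 2.192 servings and 2.034 servings → $2.60.
So the least-cost plan costs $2.60.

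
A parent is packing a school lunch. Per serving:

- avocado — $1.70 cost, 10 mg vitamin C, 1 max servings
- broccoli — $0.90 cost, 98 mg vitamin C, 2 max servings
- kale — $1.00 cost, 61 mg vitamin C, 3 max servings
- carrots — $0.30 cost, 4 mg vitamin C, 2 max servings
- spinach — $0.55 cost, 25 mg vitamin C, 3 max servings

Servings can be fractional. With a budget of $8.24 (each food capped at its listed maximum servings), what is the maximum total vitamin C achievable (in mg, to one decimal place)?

469.0 mg

Vitamin C per dollar: broccoli 108.9, kale 61, spinach 45.45, carrots 13.33, avocado 5.882.
Take 2 servings of broccoli: spends $1.80, +196.0 mg vitamin C (running total 196.0 mg).
Take 3 servings of kale: spends $3.00, +183.0 mg vitamin C (running total 379.0 mg).
Take 3 servings of spinach: spends $1.65, +75.0 mg vitamin C (running total 454.0 mg).
Take 2 servings of carrots: spends $0.60, +8.0 mg vitamin C (running total 462.0 mg).
Take 0.7 servings of avocado: spends $1.19, +7.0 mg vitamin C (running total 469.0 mg).
Greedy by best ratio exhausts the cost allowance optimally: 469.0 mg.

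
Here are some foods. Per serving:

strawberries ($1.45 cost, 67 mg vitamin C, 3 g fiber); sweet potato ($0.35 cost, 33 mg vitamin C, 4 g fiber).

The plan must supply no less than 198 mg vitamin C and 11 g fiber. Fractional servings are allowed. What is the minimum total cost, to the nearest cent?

With two linear requirements the optimum uses one or two foods; enumerate the corners.
strawberries only: max(198/67, 11/3) = 3.667 servings → $5.32.
sweet potato only: max(198/33, 11/4) = 6 servings → $2.10.
strawberries + sweet potato with both tight: 2.538 servings and 0.8462 servings → $3.98.
Cheapest feasible corner: $2.10.

$2.10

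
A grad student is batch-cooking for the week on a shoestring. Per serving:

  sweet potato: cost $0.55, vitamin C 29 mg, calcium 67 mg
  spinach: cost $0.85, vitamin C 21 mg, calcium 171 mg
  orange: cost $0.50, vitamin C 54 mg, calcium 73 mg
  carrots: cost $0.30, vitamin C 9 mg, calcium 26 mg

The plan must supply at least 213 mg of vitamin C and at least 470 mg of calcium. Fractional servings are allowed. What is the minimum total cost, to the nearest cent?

$2.81

An LP optimum is at a vertex; with two nutrient constraints at most two foods are used. Check each candidate.
sweet potato only: max(213/29, 470/67) = 7.345 servings → $4.04.
spinach only: max(213/21, 470/171) = 10.14 servings → $8.62.
orange only: max(213/54, 470/73) = 6.438 servings → $3.22.
carrots only: max(213/9, 470/26) = 23.67 servings → $7.10.
sweet potato + spinach: intersection lies outside the first quadrant.
sweet potato + orange with both tight: 6.55 servings and 0.427 servings → $3.82.
sweet potato + carrots: intersection lies outside the first quadrant.
spinach + orange with both tight: 1.277 servings and 3.448 servings → $2.81.
spinach + carrots: intersection lies outside the first quadrant.
orange + carrots with both tight: 1.751 servings and 13.16 servings → $4.82.
The minimum over all feasible corners is $2.81.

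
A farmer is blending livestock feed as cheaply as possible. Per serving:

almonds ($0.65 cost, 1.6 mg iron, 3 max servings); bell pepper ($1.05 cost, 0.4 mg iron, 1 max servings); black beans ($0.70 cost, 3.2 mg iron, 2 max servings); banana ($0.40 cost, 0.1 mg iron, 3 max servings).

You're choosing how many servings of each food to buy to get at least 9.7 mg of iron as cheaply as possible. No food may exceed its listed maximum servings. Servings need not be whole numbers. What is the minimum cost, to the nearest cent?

$2.74

Cost per mg of iron: black beans $0.2188, almonds $0.4062, bell pepper $2.6250, banana $4.0000.
Take 2 servings of black beans: +6.4 mg iron for $1.40 (total $1.40, still need 3.3 mg).
Take 2.062 servings of almonds: +3.3 mg iron for $1.34 (total $2.74, still need 0.0 mg).
Greedy by cheapest-per-mg is optimal for a single linear constraint, so the minimum cost is $2.74.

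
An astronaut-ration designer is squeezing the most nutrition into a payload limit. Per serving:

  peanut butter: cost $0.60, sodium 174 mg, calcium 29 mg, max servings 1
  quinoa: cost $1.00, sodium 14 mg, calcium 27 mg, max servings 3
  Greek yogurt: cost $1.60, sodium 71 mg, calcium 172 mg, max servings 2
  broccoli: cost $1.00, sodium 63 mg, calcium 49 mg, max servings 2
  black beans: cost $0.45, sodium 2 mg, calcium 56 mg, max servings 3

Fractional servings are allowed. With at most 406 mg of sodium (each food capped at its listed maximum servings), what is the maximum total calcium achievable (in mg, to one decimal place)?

Calcium per mg sodium: black beans 28, Greek yogurt 2.423, quinoa 1.929, broccoli 0.7778, peanut butter 0.1667.
Take 3 servings of black beans: uses 6 mg sodium, +168.0 mg calcium (running total 168.0 mg).
Take 2 servings of Greek yogurt: uses 142 mg sodium, +344.0 mg calcium (running total 512.0 mg).
Take 3 servings of quinoa: uses 42 mg sodium, +81.0 mg calcium (running total 593.0 mg).
Take 2 servings of broccoli: uses 126 mg sodium, +98.0 mg calcium (running total 691.0 mg).
Take 0.5172 servings of peanut butter: uses 90 mg sodium, +15.0 mg calcium (running total 706.0 mg).
Greedy by best ratio exhausts the sodium allowance optimally: 706.0 mg.

706.0 mg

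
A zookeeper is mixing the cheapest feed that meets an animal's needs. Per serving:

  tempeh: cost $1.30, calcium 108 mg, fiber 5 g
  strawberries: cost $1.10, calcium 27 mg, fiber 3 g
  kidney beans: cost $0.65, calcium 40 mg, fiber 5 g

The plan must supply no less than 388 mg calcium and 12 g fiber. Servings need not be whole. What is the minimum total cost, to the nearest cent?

$4.67

Check every corner: each single food scaled to meet both minima, and each pair solved so both constraints bind.
tempeh only: max(388/108, 12/5) = 3.593 servings → $4.67.
strawberries only: max(388/27, 12/3) = 14.37 servings → $15.81.
kidney beans only: max(388/40, 12/5) = 9.7 servings → $6.30.
tempeh + strawberries with both targets exact would need a negative amount; discard.
tempeh + kidney beans: the both-tight solution has a negative serving — not a feasible corner.
strawberries + kidney beans: intersection lies outside the first quadrant.
Cheapest feasible corner: $4.67.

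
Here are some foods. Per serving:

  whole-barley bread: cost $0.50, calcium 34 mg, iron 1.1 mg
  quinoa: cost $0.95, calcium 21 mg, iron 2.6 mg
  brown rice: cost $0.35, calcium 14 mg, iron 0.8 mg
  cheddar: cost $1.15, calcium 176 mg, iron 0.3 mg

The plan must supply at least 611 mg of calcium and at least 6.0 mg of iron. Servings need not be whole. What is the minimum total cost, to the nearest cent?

$5.31

whole-barley bread only: max(611/34, 6.0/1.1) = 17.97 servings → $8.99.
quinoa only: max(611/21, 6.0/2.6) = 29.1 servings → $27.64.
brown rice only: max(611/14, 6.0/0.8) = 43.64 servings → $15.28.
cheddar only: max(611/176, 6.0/0.3) = 20 servings → $23.00.
whole-barley bread + quinoa: the both-tight solution has a negative serving — not a feasible corner.
whole-barley bread + brown rice: the both-tight solution has a negative serving — not a feasible corner.
whole-barley bread + cheddar with both tight: 4.758 servings and 2.552 servings → $5.31.
quinoa + brown rice: the both-tight solution has a negative serving — not a feasible corner.
quinoa + cheddar with both tight: 1.934 servings and 3.241 servings → $5.56.
brown rice + cheddar with both tight: 6.389 servings and 2.963 servings → $5.64.
Cheapest feasible corner: $5.31.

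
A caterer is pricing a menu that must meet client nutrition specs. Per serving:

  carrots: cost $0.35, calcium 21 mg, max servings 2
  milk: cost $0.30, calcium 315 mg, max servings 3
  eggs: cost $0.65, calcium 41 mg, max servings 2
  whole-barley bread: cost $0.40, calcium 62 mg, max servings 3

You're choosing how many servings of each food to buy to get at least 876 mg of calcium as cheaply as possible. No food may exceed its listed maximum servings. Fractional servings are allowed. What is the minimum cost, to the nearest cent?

$0.83

Cost per mg of calcium: milk $0.0010, whole-barley bread $0.0065, eggs $0.0159, carrots $0.0167.
Take 2.781 servings of milk: +876.0 mg calcium for $0.83 (total $0.83, still need 0.0 mg).
Filling from the cheapest source first is optimal under one linear minimum: $0.83.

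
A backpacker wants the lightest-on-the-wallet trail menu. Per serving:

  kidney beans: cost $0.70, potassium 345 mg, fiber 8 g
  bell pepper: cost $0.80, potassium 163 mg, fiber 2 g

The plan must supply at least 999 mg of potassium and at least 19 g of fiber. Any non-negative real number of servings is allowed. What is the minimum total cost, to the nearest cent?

An LP optimum is at a vertex; with two nutrient constraints at most two foods are used. Check each candidate.
kidney beans only: max(999/345, 19/8) = 2.896 servings → $2.03.
bell pepper only: max(999/163, 19/2) = 9.5 servings → $7.60.
kidney beans + bell pepper with both tight: 1.79 servings and 2.34 servings → $3.13.
The minimum over all feasible corners is $2.03.

$2.03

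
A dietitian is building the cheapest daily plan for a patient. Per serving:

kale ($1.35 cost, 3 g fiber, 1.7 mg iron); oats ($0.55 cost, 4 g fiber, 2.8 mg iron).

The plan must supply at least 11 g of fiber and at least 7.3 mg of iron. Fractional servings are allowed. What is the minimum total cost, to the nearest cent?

kale only: max(11/3, 7.3/1.7) = 4.294 servings → $5.80.
oats only: max(11/4, 7.3/2.8) = 2.75 servings → $1.51.
kale + oats with both tight: 1 serving and 2 servings → $2.45.
The minimum over all feasible corners is $1.51.

$1.51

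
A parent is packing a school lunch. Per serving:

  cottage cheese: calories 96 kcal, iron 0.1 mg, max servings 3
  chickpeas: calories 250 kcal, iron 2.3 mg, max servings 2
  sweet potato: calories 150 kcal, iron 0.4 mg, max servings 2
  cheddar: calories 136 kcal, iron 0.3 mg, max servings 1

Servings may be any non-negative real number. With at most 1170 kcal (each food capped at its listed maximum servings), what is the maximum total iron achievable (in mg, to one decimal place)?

5.9 mg

Iron per kcal: chickpeas 0.0092, sweet potato 0.002667, cheddar 0.002206, cottage cheese 0.001042.
Take 2 servings of chickpeas: uses 500 kcal, +4.6 mg iron (running total 4.6 mg).
Take 2 servings of sweet potato: uses 300 kcal, +0.8 mg iron (running total 5.4 mg).
Take 1 serving of cheddar: uses 136 kcal, +0.3 mg iron (running total 5.7 mg).
Take 2.438 servings of cottage cheese: uses 234 kcal, +0.2 mg iron (running total 5.9 mg).
Filling greedily by iron-per-kcal is optimal for one linear limit, giving 5.9 mg.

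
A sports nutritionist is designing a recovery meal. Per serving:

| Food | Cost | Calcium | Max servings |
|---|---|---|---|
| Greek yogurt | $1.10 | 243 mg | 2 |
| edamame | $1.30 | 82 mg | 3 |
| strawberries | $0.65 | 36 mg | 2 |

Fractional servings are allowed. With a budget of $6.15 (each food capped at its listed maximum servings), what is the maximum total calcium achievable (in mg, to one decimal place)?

Calcium per dollar: Greek yogurt 220.9, edamame 63.08, strawberries 55.38.
Take 2 servings of Greek yogurt: spends $2.20, +486.0 mg calcium (running total 486.0 mg).
Take 3 servings of edamame: spends $3.90, +246.0 mg calcium (running total 732.0 mg).
Take 0.07692 servings of strawberries: spends $0.05, +2.8 mg calcium (running total 734.8 mg).
Filling greedily by calcium-per-dollar is optimal for one linear limit, giving 734.8 mg.

734.8 mg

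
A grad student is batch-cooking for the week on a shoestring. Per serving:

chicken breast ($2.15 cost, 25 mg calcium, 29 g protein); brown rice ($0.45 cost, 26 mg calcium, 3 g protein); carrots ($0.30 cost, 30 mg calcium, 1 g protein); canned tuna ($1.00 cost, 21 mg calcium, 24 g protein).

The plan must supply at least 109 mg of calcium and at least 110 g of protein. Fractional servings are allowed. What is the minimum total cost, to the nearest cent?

$4.70

For a min-cost LP with two ≥-constraints, a basic feasible solution has at most two positive variables.
chicken breast only: max(109/25, 110/29) = 4.36 servings → $9.37.
brown rice only: max(109/26, 110/3) = 36.67 servings → $16.50.
carrots only: max(109/30, 110/1) = 110 servings → $33.00.
canned tuna only: max(109/21, 110/24) = 5.19 servings → $5.19.
chicken breast + brown rice with both tight: 3.73 servings and 0.6053 servings → $8.29.
chicken breast + carrots with both tight: 3.776 servings and 0.4864 servings → $8.27.
chicken breast + canned tuna: intersection lies outside the first quadrant.
brown rice + carrots with both targets exact would need a negative amount; discard.
brown rice + canned tuna with both tight: 0.5455 servings and 4.515 servings → $4.76.
carrots + canned tuna with both tight: 0.4378 servings and 4.565 servings → $4.70.
So the least-cost plan costs $4.70.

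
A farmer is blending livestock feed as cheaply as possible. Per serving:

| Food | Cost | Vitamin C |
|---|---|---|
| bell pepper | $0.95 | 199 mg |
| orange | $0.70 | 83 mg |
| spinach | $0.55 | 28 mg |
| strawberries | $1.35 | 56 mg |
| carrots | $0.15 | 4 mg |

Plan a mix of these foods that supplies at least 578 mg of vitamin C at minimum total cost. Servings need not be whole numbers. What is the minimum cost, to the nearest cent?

Cost per mg of vitamin C: bell pepper $0.0048, orange $0.0084, spinach $0.0196, strawberries $0.0241, carrots $0.0375.
With no serving limits, use only bell pepper: 578 mg / 199 mg = 2.905 servings × $0.95 = $2.76.

$2.76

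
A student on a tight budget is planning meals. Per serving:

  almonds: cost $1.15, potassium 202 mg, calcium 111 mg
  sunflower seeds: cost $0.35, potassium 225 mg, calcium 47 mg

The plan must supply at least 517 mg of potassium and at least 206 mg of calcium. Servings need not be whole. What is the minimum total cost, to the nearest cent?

$1.53

Two binding constraints pin down two serving amounts, so the optimal mix uses at most two foods. The candidates are each food alone (scaled to the tighter of potassium/calcium) and each pair with both constraints tight.
almonds only: max(517/202, 206/111) = 2.559 servings → $2.94.
sunflower seeds only: max(517/225, 206/47) = 4.383 servings → $1.53.
almonds + sunflower seeds with both tight: 1.424 servings and 1.019 servings → $1.99.
So the least-cost plan costs $1.53.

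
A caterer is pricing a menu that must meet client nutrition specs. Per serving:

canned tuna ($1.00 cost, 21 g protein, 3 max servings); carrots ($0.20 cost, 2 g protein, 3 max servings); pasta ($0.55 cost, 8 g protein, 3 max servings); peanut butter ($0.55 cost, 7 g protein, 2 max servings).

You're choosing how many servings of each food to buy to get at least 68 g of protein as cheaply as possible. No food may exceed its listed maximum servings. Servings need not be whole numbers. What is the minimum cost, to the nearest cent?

Cost per g of protein: canned tuna $0.0476, pasta $0.0688, peanut butter $0.0786, carrots $0.1000.
Take 3 servings of canned tuna: +63.0 g protein for $3.00 (total $3.00, still need 5.0 g).
Take 0.625 servings of pasta: +5.0 g protein for $0.34 (total $3.34, still need 0.0 g).
Greedy by cheapest-per-g is optimal for a single linear constraint, so the minimum cost is $3.34.

$3.34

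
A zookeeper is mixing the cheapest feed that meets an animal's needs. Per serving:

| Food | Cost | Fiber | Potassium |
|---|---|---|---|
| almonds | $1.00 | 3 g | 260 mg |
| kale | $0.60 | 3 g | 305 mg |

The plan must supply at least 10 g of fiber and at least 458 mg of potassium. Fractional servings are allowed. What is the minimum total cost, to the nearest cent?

almonds only: max(10/3, 458/260) = 3.333 servings → $3.33.
kale only: max(10/3, 458/305) = 3.333 servings → $2.00.
almonds + kale: intersection lies outside the first quadrant.
Cheapest feasible corner: $2.00.

$2.00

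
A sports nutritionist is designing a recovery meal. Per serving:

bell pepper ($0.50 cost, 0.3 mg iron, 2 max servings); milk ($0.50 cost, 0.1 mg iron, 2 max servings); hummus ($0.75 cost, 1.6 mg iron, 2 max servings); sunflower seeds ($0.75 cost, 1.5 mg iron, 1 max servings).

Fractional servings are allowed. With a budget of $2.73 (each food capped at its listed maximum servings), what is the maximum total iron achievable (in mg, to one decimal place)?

Iron per dollar: hummus 2.133, sunflower seeds 2, bell pepper 0.6, milk 0.2.
Take 2 servings of hummus: spends $1.50, +3.2 mg iron (running total 3.2 mg).
Take 1 serving of sunflower seeds: spends $0.75, +1.5 mg iron (running total 4.7 mg).
Take 0.96 servings of bell pepper: spends $0.48, +0.3 mg iron (running total 5.0 mg).
Filling greedily by iron-per-dollar is optimal for one linear limit, giving 5.0 mg.

5.0 mg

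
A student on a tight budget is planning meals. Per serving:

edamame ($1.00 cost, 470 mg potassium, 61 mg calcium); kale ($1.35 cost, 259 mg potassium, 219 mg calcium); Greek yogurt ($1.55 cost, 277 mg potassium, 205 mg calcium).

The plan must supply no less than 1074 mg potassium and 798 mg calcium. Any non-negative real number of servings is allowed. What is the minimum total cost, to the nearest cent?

$5.12

Check every corner: each single food scaled to meet both minima, and each pair solved so both constraints bind.
edamame only: max(1074/470, 798/61) = 13.08 servings → $13.08.
kale only: max(1074/259, 798/219) = 4.147 servings → $5.60.
Greek yogurt only: max(1074/277, 798/205) = 3.893 servings → $6.03.
edamame + kale with both tight: 0.3274 servings and 3.553 servings → $5.12.
edamame + Greek yogurt: intersection lies outside the first quadrant.
kale + Greek yogurt with both tight: 0.1158 servings and 3.769 servings → $6.00.
So the least-cost plan costs $5.12.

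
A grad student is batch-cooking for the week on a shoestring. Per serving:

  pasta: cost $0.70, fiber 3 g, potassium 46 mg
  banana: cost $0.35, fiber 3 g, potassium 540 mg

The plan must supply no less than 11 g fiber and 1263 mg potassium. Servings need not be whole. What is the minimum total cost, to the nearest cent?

This is a tiny linear program; its minimum lies at a vertex of the feasible set. List the vertices and price them.
pasta only: max(11/3, 1263/46) = 27.46 servings → $19.22.
banana only: max(11/3, 1263/540) = 3.667 servings → $1.28.
pasta + banana with both tight: 1.451 servings and 2.215 servings → $1.79.
The minimum over all feasible corners is $1.28.

$1.28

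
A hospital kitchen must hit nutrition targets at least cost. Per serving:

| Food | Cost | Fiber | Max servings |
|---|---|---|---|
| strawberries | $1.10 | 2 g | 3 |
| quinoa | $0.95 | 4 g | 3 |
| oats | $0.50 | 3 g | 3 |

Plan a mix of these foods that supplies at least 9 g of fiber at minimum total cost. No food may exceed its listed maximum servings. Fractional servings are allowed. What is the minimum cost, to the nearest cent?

Cost per g of fiber: oats $0.1667, quinoa $0.2375, strawberries $0.5500.
Take 3 servings of oats: +9.0 g fiber for $1.50 (total $1.50, still need 0.0 g).
Filling from the cheapest source first is optimal under one linear minimum: $1.50.

$1.50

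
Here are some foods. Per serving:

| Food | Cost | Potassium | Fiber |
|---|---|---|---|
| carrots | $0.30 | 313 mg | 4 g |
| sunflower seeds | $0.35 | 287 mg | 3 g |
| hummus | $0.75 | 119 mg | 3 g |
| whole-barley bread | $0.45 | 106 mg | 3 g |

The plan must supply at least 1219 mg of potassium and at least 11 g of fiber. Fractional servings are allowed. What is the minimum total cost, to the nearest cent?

$1.17

Minimising a linear cost over {potassium ≥ 1219, fiber ≥ 11, servings ≥ 0} — the optimum is at a vertex, using one or two foods.
carrots only: max(1219/313, 11/4) = 3.895 servings → $1.17.
sunflower seeds only: max(1219/287, 11/3) = 4.247 servings → $1.49.
hummus only: max(1219/119, 11/3) = 10.24 servings → $7.68.
whole-barley bread only: max(1219/106, 11/3) = 11.5 servings → $5.17.
carrots + sunflower seeds: intersection lies outside the first quadrant.
carrots + hummus: the both-tight solution has a negative serving — not a feasible corner.
carrots + whole-barley bread: intersection lies outside the first quadrant.
sunflower seeds + hummus: the both-tight solution has a negative serving — not a feasible corner.
sunflower seeds + whole-barley bread with both targets exact would need a negative amount; discard.
hummus + whole-barley bread with both targets exact would need a negative amount; discard.
Cheapest feasible corner: $1.17.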